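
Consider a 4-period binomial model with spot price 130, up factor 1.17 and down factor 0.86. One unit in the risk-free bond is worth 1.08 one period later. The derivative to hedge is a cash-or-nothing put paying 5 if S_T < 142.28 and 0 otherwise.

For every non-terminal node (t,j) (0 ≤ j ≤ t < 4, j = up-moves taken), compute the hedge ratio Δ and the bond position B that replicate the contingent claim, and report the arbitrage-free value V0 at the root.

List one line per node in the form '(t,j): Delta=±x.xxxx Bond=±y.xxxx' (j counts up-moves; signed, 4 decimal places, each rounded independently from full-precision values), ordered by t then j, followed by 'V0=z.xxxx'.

Under the risk-neutral measure, an up-move has probability p* = (R−d)/(u−d) = 0.7097 and values discount at R = 1.08.
Terminal values V(4,·): V(4,0)=5.0000, V(4,1)=5.0000, V(4,2)=5.0000, V(4,3)=0.0000, V(4,4)=0.0000
(3,0): S=82.6873. Δ = (V_up−V_dn)/(S_up−S_dn) = (5.0000−5.0000)/(96.7441−71.1111) = 0.0000. V = [p*·5.0000 + (1−p*)·5.0000]/1.08 = 4.6296. B = V − Δ·S = 4.6296.
(3,1): S=112.4932. Δ = (V_up−V_dn)/(S_up−S_dn) = (5.0000−5.0000)/(131.6170−96.7441) = 0.0000. V = [p*·5.0000 + (1−p*)·5.0000]/1.08 = 4.6296. B = V − Δ·S = 4.6296.
(3,2): S=153.0430. Δ = (V_up−V_dn)/(S_up−S_dn) = (0.0000−5.0000)/(179.0603−131.6170) = -0.1054. V = [p*·0.0000 + (1−p*)·5.0000]/1.08 = 1.3441. B = V − Δ·S = 17.4731.
(3,3): S=208.2097. Δ = (V_up−V_dn)/(S_up−S_dn) = (0.0000−0.0000)/(243.6053−179.0603) = 0.0000. V = [p*·0.0000 + (1−p*)·0.0000]/1.08 = 0.0000. B = V − Δ·S = 0.0000.
(2,0): S=96.1480. Δ = (V_up−V_dn)/(S_up−S_dn) = (4.6296−4.6296)/(112.4932−82.6873) = 0.0000. V = [p*·4.6296 + (1−p*)·4.6296]/1.08 = 4.2867. B = V − Δ·S = 4.2867.
(2,1): S=130.8060. Δ = (V_up−V_dn)/(S_up−S_dn) = (1.3441−4.6296)/(153.0430−112.4932) = -0.0810. V = [p*·1.3441 + (1−p*)·4.6296]/1.08 = 2.1277. B = V − Δ·S = 12.7263.
(2,2): S=177.9570. Δ = (V_up−V_dn)/(S_up−S_dn) = (0.0000−1.3441)/(208.2097−153.0430) = -0.0244. V = [p*·0.0000 + (1−p*)·1.3441]/1.08 = 0.3613. B = V − Δ·S = 4.6971.
(1,0): S=111.8000. Δ = (V_up−V_dn)/(S_up−S_dn) = (2.1277−4.2867)/(130.8060−96.1480) = -0.0623. V = [p*·2.1277 + (1−p*)·4.2867]/1.08 = 2.5505. B = V − Δ·S = 9.5149.
(1,1): S=152.1000. Δ = (V_up−V_dn)/(S_up−S_dn) = (0.3613−2.1277)/(177.9570−130.8060) = -0.0375. V = [p*·0.3613 + (1−p*)·2.1277]/1.08 = 0.8094. B = V − Δ·S = 6.5075.
(0,0): S=130.0000. Δ = (V_up−V_dn)/(S_up−S_dn) = (0.8094−2.5505)/(152.1000−111.8000) = -0.0432. V = [p*·0.8094 + (1−p*)·2.5505]/1.08 = 1.2175. B = V − Δ·S = 6.8339.
Check: Δ(0,0)·S0 + B(0,0) = 1.2175 = V0.

(0,0): Delta=-0.0432 Bond=6.8339
(1,0): Delta=-0.0623 Bond=9.5149
(1,1): Delta=-0.0375 Bond=6.5075
(2,0): Delta=0.0000 Bond=4.2867
(2,1): Delta=-0.0810 Bond=12.7263
(2,2): Delta=-0.0244 Bond=4.6971
(3,0): Delta=0.0000 Bond=4.6296
(3,1): Delta=0.0000 Bond=4.6296
(3,2): Delta=-0.1054 Bond=17.4731
(3,3): Delta=0.0000 Bond=0.0000
V0=1.2175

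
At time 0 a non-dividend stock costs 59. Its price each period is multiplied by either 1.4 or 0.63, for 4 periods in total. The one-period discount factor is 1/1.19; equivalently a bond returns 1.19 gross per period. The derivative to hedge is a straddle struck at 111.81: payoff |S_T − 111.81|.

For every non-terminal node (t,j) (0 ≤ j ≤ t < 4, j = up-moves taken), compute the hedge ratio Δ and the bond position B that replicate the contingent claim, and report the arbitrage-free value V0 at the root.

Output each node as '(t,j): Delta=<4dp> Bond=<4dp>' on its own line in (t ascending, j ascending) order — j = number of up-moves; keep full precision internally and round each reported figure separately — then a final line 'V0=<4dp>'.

(0,0): Delta=0.1541 Bond=19.7071
(1,0): Delta=-1.0000 Bond=66.3498
(1,1): Delta=0.3489 Bond=7.3646
(2,0): Delta=-1.0000 Bond=78.9563
(2,1): Delta=-1.0000 Bond=78.9563
(2,2): Delta=0.5765 Bond=-17.5583
(3,0): Delta=-1.0000 Bond=93.9580
(3,1): Delta=-1.0000 Bond=93.9580
(3,2): Delta=-1.0000 Bond=93.9580
(3,3): Delta=0.8425 Bond=-63.9640
V0=28.7997

Under the risk-neutral measure, an up-move has probability p* = (R−d)/(u−d) = 0.7273 and values discount at R = 1.19.
At expiry t=4: V(4,0)=102.5158, V(4,1)=91.1561, V(4,2)=65.9125, V(4,3)=9.8155, V(4,4)=114.8444
(3,0): S=14.7528. Δ = (V_up−V_dn)/(S_up−S_dn) = (91.1561−102.5158)/(20.6539−9.2942) = -1.0000. V = [p*·91.1561 + (1−p*)·102.5158]/1.19 = 79.2052. B = V − Δ·S = 93.9580.
(3,1): S=32.7839. Δ = (V_up−V_dn)/(S_up−S_dn) = (65.9125−91.1561)/(45.8975−20.6539) = -1.0000. V = [p*·65.9125 + (1−p*)·91.1561]/1.19 = 61.1740. B = V − Δ·S = 93.9580.
(3,2): S=72.8532. Δ = (V_up−V_dn)/(S_up−S_dn) = (9.8155−65.9125)/(101.9945−45.8975) = -1.0000. V = [p*·9.8155 + (1−p*)·65.9125]/1.19 = 21.1048. B = V − Δ·S = 93.9580.
(3,3): S=161.8960. Δ = (V_up−V_dn)/(S_up−S_dn) = (114.8444−9.8155)/(226.6544−101.9945) = 0.8425. V = [p*·114.8444 + (1−p*)·9.8155]/1.19 = 72.4371. B = V − Δ·S = -63.9640.
(2,0): S=23.4171. Δ = (V_up−V_dn)/(S_up−S_dn) = (61.1740−79.2052)/(32.7839−14.7528) = -1.0000. V = [p*·61.1740 + (1−p*)·79.2052]/1.19 = 55.5392. B = V − Δ·S = 78.9563.
(2,1): S=52.0380. Δ = (V_up−V_dn)/(S_up−S_dn) = (21.1048−61.1740)/(72.8532−32.7839) = -1.0000. V = [p*·21.1048 + (1−p*)·61.1740]/1.19 = 26.9183. B = V − Δ·S = 78.9563.
(2,2): S=115.6400. Δ = (V_up−V_dn)/(S_up−S_dn) = (72.4371−21.1048)/(161.8960−72.8532) = 0.5765. V = [p*·72.4371 + (1−p*)·21.1048]/1.19 = 49.1070. B = V − Δ·S = -17.5583.
(1,0): S=37.1700. Δ = (V_up−V_dn)/(S_up−S_dn) = (26.9183−55.5392)/(52.0380−23.4171) = -1.0000. V = [p*·26.9183 + (1−p*)·55.5392]/1.19 = 29.1798. B = V − Δ·S = 66.3498.
(1,1): S=82.6000. Δ = (V_up−V_dn)/(S_up−S_dn) = (49.1070−26.9183)/(115.6400−52.0380) = 0.3489. V = [p*·49.1070 + (1−p*)·26.9183]/1.19 = 36.1811. B = V − Δ·S = 7.3646.
(0,0): S=59.0000. Δ = (V_up−V_dn)/(S_up−S_dn) = (36.1811−29.1798)/(82.6000−37.1700) = 0.1541. V = [p*·36.1811 + (1−p*)·29.1798]/1.19 = 28.7997. B = V − Δ·S = 19.7071.
Self-financing check: at every node Δ·S+B equals the discounted successor values.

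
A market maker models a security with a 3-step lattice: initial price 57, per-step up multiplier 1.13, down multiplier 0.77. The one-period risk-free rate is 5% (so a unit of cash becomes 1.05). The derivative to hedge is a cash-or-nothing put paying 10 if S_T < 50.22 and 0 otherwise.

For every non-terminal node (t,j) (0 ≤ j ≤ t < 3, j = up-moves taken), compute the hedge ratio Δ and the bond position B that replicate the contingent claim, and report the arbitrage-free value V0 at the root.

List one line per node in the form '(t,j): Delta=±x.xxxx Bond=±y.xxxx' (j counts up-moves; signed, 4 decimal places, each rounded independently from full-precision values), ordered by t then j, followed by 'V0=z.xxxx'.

The replicating-portfolio and risk-neutral prices coincide; use p* = (1.05−0.77)/(1.13−0.77) = 0.7778 for the latter.
Terminal values V(3,·): V(3,0)=10.0000, V(3,1)=10.0000, V(3,2)=0.0000, V(3,3)=0.0000
(2,0): S=33.7953. Δ = (V_up−V_dn)/(S_up−S_dn) = (10.0000−10.0000)/(38.1887−26.0224) = 0.0000. V = [p*·10.0000 + (1−p*)·10.0000]/1.05 = 9.5238. B = V − Δ·S = 9.5238.
(2,1): S=49.5957. Δ = (V_up−V_dn)/(S_up−S_dn) = (0.0000−10.0000)/(56.0431−38.1887) = -0.5601. V = [p*·0.0000 + (1−p*)·10.0000]/1.05 = 2.1164. B = V − Δ·S = 29.8942.
(2,2): S=72.7833. Δ = (V_up−V_dn)/(S_up−S_dn) = (0.0000−0.0000)/(82.2451−56.0431) = 0.0000. V = [p*·0.0000 + (1−p*)·0.0000]/1.05 = 0.0000. B = V − Δ·S = 0.0000.
(1,0): S=43.8900. Δ = (V_up−V_dn)/(S_up−S_dn) = (2.1164−9.5238)/(49.5957−33.7953) = -0.4688. V = [p*·2.1164 + (1−p*)·9.5238]/1.05 = 3.5833. B = V − Δ·S = 24.1595.
(1,1): S=64.4100. Δ = (V_up−V_dn)/(S_up−S_dn) = (0.0000−2.1164)/(72.7833−49.5957) = -0.0913. V = [p*·0.0000 + (1−p*)·2.1164]/1.05 = 0.4479. B = V − Δ·S = 6.3268.
(0,0): S=57.0000. Δ = (V_up−V_dn)/(S_up−S_dn) = (0.4479−3.5833)/(64.4100−43.8900) = -0.1528. V = [p*·0.4479 + (1−p*)·3.5833]/1.05 = 1.0902. B = V − Δ·S = 9.7996.
Self-financing check: at every node Δ·S+B equals the discounted successor values.

(0,0): Delta=-0.1528 Bond=9.7996
(1,0): Delta=-0.4688 Bond=24.1595
(1,1): Delta=-0.0913 Bond=6.3268
(2,0): Delta=0.0000 Bond=9.5238
(2,1): Delta=-0.5601 Bond=29.8942
(2,2): Delta=0.0000 Bond=0.0000
V0=1.0902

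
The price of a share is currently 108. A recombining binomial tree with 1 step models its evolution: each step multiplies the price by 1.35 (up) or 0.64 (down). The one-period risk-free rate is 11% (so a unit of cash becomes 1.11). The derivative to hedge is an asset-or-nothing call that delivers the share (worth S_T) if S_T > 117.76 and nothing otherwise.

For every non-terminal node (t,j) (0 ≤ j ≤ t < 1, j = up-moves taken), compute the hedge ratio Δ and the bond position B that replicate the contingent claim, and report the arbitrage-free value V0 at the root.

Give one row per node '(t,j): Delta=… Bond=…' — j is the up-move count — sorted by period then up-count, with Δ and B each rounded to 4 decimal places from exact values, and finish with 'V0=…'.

(0,0): Delta=1.9014 Bond=-118.4012
V0=86.9509

Under the risk-neutral measure, an up-move has probability p* = (R−d)/(u−d) = 0.6620 and values discount at R = 1.11.
Terminal payoffs: V(1,0)=0.0000, V(1,1)=145.8000
(0,0): S=108.0000. Δ = (V_up−V_dn)/(S_up−S_dn) = (145.8000−0.0000)/(145.8000−69.1200) = 1.9014. V = [p*·145.8000 + (1−p*)·0.0000]/1.11 = 86.9509. B = V − Δ·S = -118.4012.
The time-0 hedge costs 86.9509, which is the no-arbitrage price.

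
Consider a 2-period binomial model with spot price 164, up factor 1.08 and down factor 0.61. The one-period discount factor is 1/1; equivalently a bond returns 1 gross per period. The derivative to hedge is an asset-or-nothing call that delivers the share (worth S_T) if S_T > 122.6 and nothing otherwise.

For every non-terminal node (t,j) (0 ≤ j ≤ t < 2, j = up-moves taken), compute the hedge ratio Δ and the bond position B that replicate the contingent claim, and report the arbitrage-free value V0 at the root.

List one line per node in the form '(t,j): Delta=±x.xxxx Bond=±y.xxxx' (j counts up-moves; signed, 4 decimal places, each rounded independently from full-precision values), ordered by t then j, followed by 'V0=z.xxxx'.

(0,0): Delta=2.0593 Bond=-206.0108
(1,0): Delta=0.0000 Bond=0.0000
(1,1): Delta=2.2979 Bond=-248.2695
V0=131.7119

Since d<R<u, set p* = (R−d)/(u−d) = 0.8298; price each node as the discounted p*-expectation of its children.
Payoff layer (t=2): V(2,0)=0.0000, V(2,1)=0.0000, V(2,2)=191.2896
(1,0): S=100.0400. Δ = (V_up−V_dn)/(S_up−S_dn) = (0.0000−0.0000)/(108.0432−61.0244) = 0.0000. V = [p*·0.0000 + (1−p*)·0.0000]/1 = 0.0000. B = V − Δ·S = 0.0000.
(1,1): S=177.1200. Δ = (V_up−V_dn)/(S_up−S_dn) = (191.2896−0.0000)/(191.2896−108.0432) = 2.2979. V = [p*·191.2896 + (1−p*)·0.0000]/1 = 158.7297. B = V − Δ·S = -248.2695.
(0,0): S=164.0000. Δ = (V_up−V_dn)/(S_up−S_dn) = (158.7297−0.0000)/(177.1200−100.0400) = 2.0593. V = [p*·158.7297 + (1−p*)·0.0000]/1 = 131.7119. B = V − Δ·S = -206.0108.
Check: Δ(0,0)·S0 + B(0,0) = 131.7119 = V0.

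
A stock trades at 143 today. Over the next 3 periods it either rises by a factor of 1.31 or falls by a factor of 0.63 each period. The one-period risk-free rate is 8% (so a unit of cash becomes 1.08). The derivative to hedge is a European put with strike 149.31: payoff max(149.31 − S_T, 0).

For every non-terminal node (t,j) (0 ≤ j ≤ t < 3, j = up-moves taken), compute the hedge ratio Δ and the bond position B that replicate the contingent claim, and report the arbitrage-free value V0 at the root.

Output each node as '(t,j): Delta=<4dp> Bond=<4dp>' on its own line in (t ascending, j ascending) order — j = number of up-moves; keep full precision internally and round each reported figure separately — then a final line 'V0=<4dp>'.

(0,0): Delta=-0.3348 Bond=64.8774
(1,0): Delta=-0.9471 Bond=125.2268
(1,1): Delta=-0.1843 Bond=41.8751
(2,0): Delta=-1.0000 Bond=138.2500
(2,1): Delta=-0.9340 Bond=133.7091
(2,2): Delta=0.0000 Bond=0.0000
V0=17.0030

Under the risk-neutral measure, an up-move has probability p* = (R−d)/(u−d) = 0.6618 and values discount at R = 1.08.
At expiry t=3: V(3,0)=113.5533, V(3,1)=74.9587, V(3,2)=0.0000, V(3,3)=0.0000
(2,0): S=56.7567. Δ = (V_up−V_dn)/(S_up−S_dn) = (74.9587−113.5533)/(74.3513−35.7567) = -1.0000. V = [p*·74.9587 + (1−p*)·113.5533]/1.08 = 81.4933. B = V − Δ·S = 138.2500.
(2,1): S=118.0179. Δ = (V_up−V_dn)/(S_up−S_dn) = (0.0000−74.9587)/(154.6034−74.3513) = -0.9340. V = [p*·0.0000 + (1−p*)·74.9587]/1.08 = 23.4756. B = V − Δ·S = 133.7091.
(2,2): S=245.4023. Δ = (V_up−V_dn)/(S_up−S_dn) = (0.0000−0.0000)/(321.4770−154.6034) = 0.0000. V = [p*·0.0000 + (1−p*)·0.0000]/1.08 = 0.0000. B = V − Δ·S = 0.0000.
(1,0): S=90.0900. Δ = (V_up−V_dn)/(S_up−S_dn) = (23.4756−81.4933)/(118.0179−56.7567) = -0.9471. V = [p*·23.4756 + (1−p*)·81.4933]/1.08 = 39.9067. B = V − Δ·S = 125.2268.
(1,1): S=187.3300. Δ = (V_up−V_dn)/(S_up−S_dn) = (0.0000−23.4756)/(245.4023−118.0179) = -0.1843. V = [p*·0.0000 + (1−p*)·23.4756]/1.08 = 7.3521. B = V − Δ·S = 41.8751.
(0,0): S=143.0000. Δ = (V_up−V_dn)/(S_up−S_dn) = (7.3521−39.9067)/(187.3300−90.0900) = -0.3348. V = [p*·7.3521 + (1−p*)·39.9067]/1.08 = 17.0030. B = V − Δ·S = 64.8774.
Each (Δ,B) replicates both successor values, so the strategy is self-financing and V0 is arbitrage-free.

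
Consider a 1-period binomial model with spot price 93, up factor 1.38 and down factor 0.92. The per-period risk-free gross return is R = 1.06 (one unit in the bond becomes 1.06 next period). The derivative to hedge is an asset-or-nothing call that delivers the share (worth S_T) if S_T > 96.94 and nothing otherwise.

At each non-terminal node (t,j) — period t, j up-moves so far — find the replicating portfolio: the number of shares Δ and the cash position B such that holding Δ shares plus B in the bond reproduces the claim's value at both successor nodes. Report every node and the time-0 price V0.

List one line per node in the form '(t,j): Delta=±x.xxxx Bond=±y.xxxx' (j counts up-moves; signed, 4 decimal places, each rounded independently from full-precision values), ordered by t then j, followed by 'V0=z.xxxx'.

Since d<R<u, set p* = (R−d)/(u−d) = 0.3043; price each node as the discounted p*-expectation of its children.
Terminal values V(1,·): V(1,0)=0.0000, V(1,1)=128.3400
(0,0): S=93.0000. Δ = (V_up−V_dn)/(S_up−S_dn) = (128.3400−0.0000)/(128.3400−85.5600) = 3.0000. V = [p*·128.3400 + (1−p*)·0.0000]/1.06 = 36.8491. B = V − Δ·S = -242.1509.
Check: Δ(0,0)·S0 + B(0,0) = 36.8491 = V0.

(0,0): Delta=3.0000 Bond=-242.1509
V0=36.8491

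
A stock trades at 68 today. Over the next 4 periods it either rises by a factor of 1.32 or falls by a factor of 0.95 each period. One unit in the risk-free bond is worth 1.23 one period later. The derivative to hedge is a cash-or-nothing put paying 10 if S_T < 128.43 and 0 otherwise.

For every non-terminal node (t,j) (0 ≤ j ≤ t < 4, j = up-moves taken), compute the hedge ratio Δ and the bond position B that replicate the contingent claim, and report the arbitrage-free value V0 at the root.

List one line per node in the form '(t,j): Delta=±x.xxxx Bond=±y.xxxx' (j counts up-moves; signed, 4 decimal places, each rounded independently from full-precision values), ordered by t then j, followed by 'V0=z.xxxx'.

The replicating-portfolio and risk-neutral prices coincide; use p* = (1.23−0.95)/(1.32−0.95) = 0.7568 for the latter.
At expiry t=4: V(4,0)=10.0000, V(4,1)=10.0000, V(4,2)=10.0000, V(4,3)=0.0000, V(4,4)=0.0000
  t=3,j=0: stock 58.3015 → up 76.9580 (V=10.0000), down 55.3864 (V=10.0000). Price 8.1301; hedge Δ=0.0000, bond B=8.1301.
  t=3,j=1: stock 81.0084 → up 106.9311 (V=10.0000), down 76.9580 (V=10.0000). Price 8.1301; hedge Δ=0.0000, bond B=8.1301.
  t=3,j=2: stock 112.5590 → up 148.5779 (V=0.0000), down 106.9311 (V=10.0000). Price 1.9776; hedge Δ=-0.2401, bond B=29.0046.
  t=3,j=3: stock 156.3978 → up 206.4451 (V=0.0000), down 148.5779 (V=0.0000). Price 0.0000; hedge Δ=0.0000, bond B=0.0000.
  t=2,j=0: stock 61.3700 → up 81.0084 (V=8.1301), down 58.3015 (V=8.1301). Price 6.6098; hedge Δ=0.0000, bond B=6.6098.
  t=2,j=1: stock 85.2720 → up 112.5590 (V=1.9776), down 81.0084 (V=8.1301). Price 2.8245; hedge Δ=-0.1950, bond B=19.4529.
  t=2,j=2: stock 118.4832 → up 156.3978 (V=0.0000), down 112.5590 (V=1.9776). Price 0.3911; hedge Δ=-0.0451, bond B=5.7359.
  t=1,j=0: stock 64.6000 → up 85.2720 (V=2.8245), down 61.3700 (V=6.6098). Price 3.0449; hedge Δ=-0.1584, bond B=13.2755.
  t=1,j=1: stock 89.7600 → up 118.4832 (V=0.3911), down 85.2720 (V=2.8245). Price 0.7992; hedge Δ=-0.0733, bond B=7.3760.
  t=0,j=0: stock 68.0000 → up 89.7600 (V=0.7992), down 64.6000 (V=3.0449). Price 1.0939; hedge Δ=-0.0893, bond B=7.1634.
Check: Δ(0,0)·S0 + B(0,0) = 1.0939 = V0.

(0,0): Delta=-0.0893 Bond=7.1634
(1,0): Delta=-0.1584 Bond=13.2755
(1,1): Delta=-0.0733 Bond=7.3760
(2,0): Delta=0.0000 Bond=6.6098
(2,1): Delta=-0.1950 Bond=19.4529
(2,2): Delta=-0.0451 Bond=5.7359
(3,0): Delta=0.0000 Bond=8.1301
(3,1): Delta=0.0000 Bond=8.1301
(3,2): Delta=-0.2401 Bond=29.0046
(3,3): Delta=0.0000 Bond=0.0000
V0=1.0939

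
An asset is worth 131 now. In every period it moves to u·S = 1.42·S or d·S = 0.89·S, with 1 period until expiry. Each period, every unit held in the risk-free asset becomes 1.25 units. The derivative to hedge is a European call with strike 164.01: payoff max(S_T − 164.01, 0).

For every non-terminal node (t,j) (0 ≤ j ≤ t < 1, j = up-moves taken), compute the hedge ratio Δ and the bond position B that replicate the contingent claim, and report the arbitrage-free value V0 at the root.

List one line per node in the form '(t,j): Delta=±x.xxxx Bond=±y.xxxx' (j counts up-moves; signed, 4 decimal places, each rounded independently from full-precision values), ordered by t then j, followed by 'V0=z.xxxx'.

Under the risk-neutral measure, an up-move has probability p* = (R−d)/(u−d) = 0.6792 and values discount at R = 1.25.
Payoff layer (t=1): V(1,0)=0.0000, V(1,1)=22.0100
(0,0): S=131.0000. Δ = (V_up−V_dn)/(S_up−S_dn) = (22.0100−0.0000)/(186.0200−116.5900) = 0.3170. V = [p*·22.0100 + (1−p*)·0.0000]/1.25 = 11.9602. B = V − Δ·S = -29.5682.
Root portfolio cost Δ·131+B reproduces V0=11.9602.

(0,0): Delta=0.3170 Bond=-29.5682
V0=11.9602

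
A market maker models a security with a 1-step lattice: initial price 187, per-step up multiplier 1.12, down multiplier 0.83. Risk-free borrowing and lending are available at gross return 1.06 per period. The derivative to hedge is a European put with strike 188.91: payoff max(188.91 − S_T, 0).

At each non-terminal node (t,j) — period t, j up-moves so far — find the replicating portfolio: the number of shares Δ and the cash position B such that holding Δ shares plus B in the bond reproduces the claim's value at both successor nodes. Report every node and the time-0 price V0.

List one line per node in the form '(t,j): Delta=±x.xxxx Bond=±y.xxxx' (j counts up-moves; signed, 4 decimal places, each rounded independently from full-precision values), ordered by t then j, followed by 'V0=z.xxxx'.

(0,0): Delta=-0.6214 Bond=122.7846
V0=6.5777

Under the risk-neutral measure, an up-move has probability p* = (R−d)/(u−d) = 0.7931 and values discount at R = 1.06.
At expiry t=1: V(1,0)=33.7000, V(1,1)=0.0000
(0,0): S=187.0000. Δ = (V_up−V_dn)/(S_up−S_dn) = (0.0000−33.7000)/(209.4400−155.2100) = -0.6214. V = [p*·0.0000 + (1−p*)·33.7000]/1.06 = 6.5777. B = V − Δ·S = 122.7846.
Self-financing check: at every node Δ·S+B equals the discounted successor values.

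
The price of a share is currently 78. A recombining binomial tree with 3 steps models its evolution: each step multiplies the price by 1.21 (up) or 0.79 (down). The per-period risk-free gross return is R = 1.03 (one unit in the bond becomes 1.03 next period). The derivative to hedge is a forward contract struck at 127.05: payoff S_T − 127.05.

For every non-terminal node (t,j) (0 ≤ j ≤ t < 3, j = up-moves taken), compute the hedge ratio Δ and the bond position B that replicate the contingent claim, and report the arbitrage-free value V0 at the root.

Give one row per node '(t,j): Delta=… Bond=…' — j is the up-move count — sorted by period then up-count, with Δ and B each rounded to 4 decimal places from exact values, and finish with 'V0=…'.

(0,0): Delta=1.0000 Bond=-116.2687
(1,0): Delta=1.0000 Bond=-119.7568
(1,1): Delta=1.0000 Bond=-119.7568
(2,0): Delta=1.0000 Bond=-123.3495
(2,1): Delta=1.0000 Bond=-123.3495
(2,2): Delta=1.0000 Bond=-123.3495
V0=-38.2687

Risk-neutral probability p* = (R−d)/(u−d) = (1.03−0.79)/(1.21−0.79) = 0.5714.
Terminal payoffs: V(3,0)=-88.5930, V(3,1)=-68.1474, V(3,2)=-36.8322, V(3,3)=11.1318
  t=2,j=0: stock 48.6798 → up 58.9026 (V=-68.1474), down 38.4570 (V=-88.5930). Price -74.6697; hedge Δ=1.0000, bond B=-123.3495.
  t=2,j=1: stock 74.5602 → up 90.2178 (V=-36.8322), down 58.9026 (V=-68.1474). Price -48.7893; hedge Δ=1.0000, bond B=-123.3495.
  t=2,j=2: stock 114.1998 → up 138.1818 (V=11.1318), down 90.2178 (V=-36.8322). Price -9.1497; hedge Δ=1.0000, bond B=-123.3495.
  t=1,j=0: stock 61.6200 → up 74.5602 (V=-48.7893), down 48.6798 (V=-74.6697). Price -58.1368; hedge Δ=1.0000, bond B=-119.7568.
  t=1,j=1: stock 94.3800 → up 114.1998 (V=-9.1497), down 74.5602 (V=-48.7893). Price -25.3768; hedge Δ=1.0000, bond B=-119.7568.
  t=0,j=0: stock 78.0000 → up 94.3800 (V=-25.3768), down 61.6200 (V=-58.1368). Price -38.2687; hedge Δ=1.0000, bond B=-116.2687.
Check: Δ(0,0)·S0 + B(0,0) = -38.2687 = V0.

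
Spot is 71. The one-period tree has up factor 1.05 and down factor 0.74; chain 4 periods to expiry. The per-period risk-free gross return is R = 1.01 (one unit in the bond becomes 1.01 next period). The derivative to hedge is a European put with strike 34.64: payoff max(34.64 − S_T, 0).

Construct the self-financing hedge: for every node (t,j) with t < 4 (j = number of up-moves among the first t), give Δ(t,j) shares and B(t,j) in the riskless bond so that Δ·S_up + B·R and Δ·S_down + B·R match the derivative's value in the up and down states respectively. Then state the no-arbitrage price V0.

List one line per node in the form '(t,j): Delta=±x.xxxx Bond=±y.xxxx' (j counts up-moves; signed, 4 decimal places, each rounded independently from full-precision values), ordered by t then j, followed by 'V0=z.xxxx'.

(0,0): Delta=-0.0093 Bond=0.6989
(1,0): Delta=-0.0689 Bond=3.8336
(1,1): Delta=-0.0031 Bond=0.2425
(2,0): Delta=-0.4115 Bond=17.1944
(2,1): Delta=-0.0331 Bond=1.8982
(2,2): Delta=0.0000 Bond=0.0000
(3,0): Delta=-1.0000 Bond=34.2970
(3,1): Delta=-0.3501 Bond=14.8581
(3,2): Delta=0.0000 Bond=0.0000
(3,3): Delta=0.0000 Bond=0.0000
V0=0.0354

No-arbitrage ⇒ martingale measure with p* = (R−d)/(u−d) = 0.8710.
Terminal payoffs: V(4,0)=13.3495, V(4,1)=4.4306, V(4,2)=0.0000, V(4,3)=0.0000, V(4,4)=0.0000
(3,0): S=28.7709. Δ = (V_up−V_dn)/(S_up−S_dn) = (4.4306−13.3495)/(30.2094−21.2905) = -1.0000. V = [p*·4.4306 + (1−p*)·13.3495]/1.01 = 5.5261. B = V − Δ·S = 34.2970.
(3,1): S=40.8236. Δ = (V_up−V_dn)/(S_up−S_dn) = (0.0000−4.4306)/(42.8648−30.2094) = -0.3501. V = [p*·0.0000 + (1−p*)·4.4306]/1.01 = 0.5660. B = V − Δ·S = 14.8581.
(3,2): S=57.9254. Δ = (V_up−V_dn)/(S_up−S_dn) = (0.0000−0.0000)/(60.8216−42.8648) = 0.0000. V = [p*·0.0000 + (1−p*)·0.0000]/1.01 = 0.0000. B = V − Δ·S = 0.0000.
(3,3): S=82.1914. Δ = (V_up−V_dn)/(S_up−S_dn) = (0.0000−0.0000)/(86.3009−60.8216) = 0.0000. V = [p*·0.0000 + (1−p*)·0.0000]/1.01 = 0.0000. B = V − Δ·S = 0.0000.
(2,0): S=38.8796. Δ = (V_up−V_dn)/(S_up−S_dn) = (0.5660−5.5261)/(40.8236−28.7709) = -0.4115. V = [p*·0.5660 + (1−p*)·5.5261]/1.01 = 1.1941. B = V − Δ·S = 17.1944.
(2,1): S=55.1670. Δ = (V_up−V_dn)/(S_up−S_dn) = (0.0000−0.5660)/(57.9253−40.8236) = -0.0331. V = [p*·0.0000 + (1−p*)·0.5660]/1.01 = 0.0723. B = V − Δ·S = 1.8982.
(2,2): S=78.2775. Δ = (V_up−V_dn)/(S_up−S_dn) = (0.0000−0.0000)/(82.1914−57.9254) = 0.0000. V = [p*·0.0000 + (1−p*)·0.0000]/1.01 = 0.0000. B = V − Δ·S = 0.0000.
(1,0): S=52.5400. Δ = (V_up−V_dn)/(S_up−S_dn) = (0.0723−1.1941)/(55.1670−38.8796) = -0.0689. V = [p*·0.0723 + (1−p*)·1.1941]/1.01 = 0.2149. B = V − Δ·S = 3.8336.
(1,1): S=74.5500. Δ = (V_up−V_dn)/(S_up−S_dn) = (0.0000−0.0723)/(78.2775−55.1670) = -0.0031. V = [p*·0.0000 + (1−p*)·0.0723]/1.01 = 0.0092. B = V − Δ·S = 0.2425.
(0,0): S=71.0000. Δ = (V_up−V_dn)/(S_up−S_dn) = (0.0092−0.2149)/(74.5500−52.5400) = -0.0093. V = [p*·0.0092 + (1−p*)·0.2149]/1.01 = 0.0354. B = V − Δ·S = 0.6989.
Self-financing check: at every node Δ·S+B equals the discounted successor values.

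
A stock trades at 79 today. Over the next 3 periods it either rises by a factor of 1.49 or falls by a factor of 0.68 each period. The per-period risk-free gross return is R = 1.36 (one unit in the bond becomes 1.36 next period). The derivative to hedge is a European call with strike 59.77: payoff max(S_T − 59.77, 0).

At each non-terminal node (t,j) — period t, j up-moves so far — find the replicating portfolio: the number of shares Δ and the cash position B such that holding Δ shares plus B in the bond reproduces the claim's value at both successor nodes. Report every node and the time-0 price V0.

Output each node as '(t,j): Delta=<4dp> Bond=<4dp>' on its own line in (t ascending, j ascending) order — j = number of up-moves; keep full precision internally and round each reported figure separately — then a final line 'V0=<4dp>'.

Since d<R<u, set p* = (R−d)/(u−d) = 0.8395; price each node as the discounted p*-expectation of its children.
Terminal payoffs: V(3,0)=0.0000, V(3,1)=0.0000, V(3,2)=59.4938, V(3,3)=201.5580
Node (2,0) S=36.5296: V=(p*·0.0000+(1−p*)·0.0000)/1.36=0.0000; Δ=(0.0000−0.0000)/(54.4291−24.8401)=0.0000; B=V−Δ·S=0.0000
Node (2,1) S=80.0428: V=(p*·59.4938+(1−p*)·0.0000)/1.36=36.7246; Δ=(59.4938−0.0000)/(119.2638−54.4291)=0.9176; B=V−Δ·S=-36.7246
Node (2,2) S=175.3879: V=(p*·201.5580+(1−p*)·59.4938)/1.36=131.4394; Δ=(201.5580−59.4938)/(261.3280−119.2638)=1.0000; B=V−Δ·S=-43.9485
Node (1,0) S=53.7200: V=(p*·36.7246+(1−p*)·0.0000)/1.36=22.6695; Δ=(36.7246−0.0000)/(80.0428−36.5296)=0.8440; B=V−Δ·S=-22.6695
Node (1,1) S=117.7100: V=(p*·131.4394+(1−p*)·36.7246)/1.36=85.4693; Δ=(131.4394−36.7246)/(175.3879−80.0428)=0.9934; B=V−Δ·S=-31.4626
Node (0,0) S=79.0000: V=(p*·85.4693+(1−p*)·22.6695)/1.36=55.4340; Δ=(85.4693−22.6695)/(117.7100−53.7200)=0.9814; B=V−Δ·S=-22.0966
Check: Δ(0,0)·S0 + B(0,0) = 55.4340 = V0.

(0,0): Delta=0.9814 Bond=-22.0966
(1,0): Delta=0.8440 Bond=-22.6695
(1,1): Delta=0.9934 Bond=-31.4626
(2,0): Delta=0.0000 Bond=0.0000
(2,1): Delta=0.9176 Bond=-36.7246
(2,2): Delta=1.0000 Bond=-43.9485
V0=55.4340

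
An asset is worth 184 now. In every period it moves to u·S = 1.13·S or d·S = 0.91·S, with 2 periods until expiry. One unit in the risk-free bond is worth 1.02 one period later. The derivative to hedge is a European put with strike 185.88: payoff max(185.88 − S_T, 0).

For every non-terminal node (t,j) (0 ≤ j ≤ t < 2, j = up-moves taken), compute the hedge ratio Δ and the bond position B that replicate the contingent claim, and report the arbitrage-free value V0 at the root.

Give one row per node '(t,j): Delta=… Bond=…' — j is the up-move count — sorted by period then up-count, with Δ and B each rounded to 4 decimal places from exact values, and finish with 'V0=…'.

Under the risk-neutral measure, an up-move has probability p* = (R−d)/(u−d) = 0.5000 and values discount at R = 1.02.
Payoff layer (t=2): V(2,0)=33.5096, V(2,1)=0.0000, V(2,2)=0.0000
Node (1,0) S=167.4400: V=(p*·0.0000+(1−p*)·33.5096)/1.02=16.4263; Δ=(0.0000−33.5096)/(189.2072−152.3704)=-0.9097; B=V−Δ·S=168.7426
Node (1,1) S=207.9200: V=(p*·0.0000+(1−p*)·0.0000)/1.02=0.0000; Δ=(0.0000−0.0000)/(234.9496−189.2072)=0.0000; B=V−Δ·S=0.0000
Node (0,0) S=184.0000: V=(p*·0.0000+(1−p*)·16.4263)/1.02=8.0521; Δ=(0.0000−16.4263)/(207.9200−167.4400)=-0.4058; B=V−Δ·S=82.7170
Root portfolio cost Δ·184+B reproduces V0=8.0521.

(0,0): Delta=-0.4058 Bond=82.7170
(1,0): Delta=-0.9097 Bond=168.7426
(1,1): Delta=0.0000 Bond=0.0000
V0=8.0521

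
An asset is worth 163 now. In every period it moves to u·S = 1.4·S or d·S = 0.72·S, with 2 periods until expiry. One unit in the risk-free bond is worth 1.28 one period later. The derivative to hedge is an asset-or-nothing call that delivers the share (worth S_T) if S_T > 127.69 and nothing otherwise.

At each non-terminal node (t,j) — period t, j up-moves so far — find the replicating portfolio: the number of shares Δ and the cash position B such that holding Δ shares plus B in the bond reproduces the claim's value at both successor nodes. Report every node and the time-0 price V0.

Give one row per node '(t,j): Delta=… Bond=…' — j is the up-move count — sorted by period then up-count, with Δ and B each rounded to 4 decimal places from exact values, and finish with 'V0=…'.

(0,0): Delta=1.1051 Bond=-18.7380
(1,0): Delta=2.0588 Bond=-135.9132
(1,1): Delta=1.0000 Bond=0.0000
V0=161.3939

Under the risk-neutral measure, an up-move has probability p* = (R−d)/(u−d) = 0.8235 and values discount at R = 1.28.
Payoff layer (t=2): V(2,0)=0.0000, V(2,1)=164.3040, V(2,2)=319.4800
Node (1,0) S=117.3600: V=(p*·164.3040+(1−p*)·0.0000)/1.28=105.7103; Δ=(164.3040−0.0000)/(164.3040−84.4992)=2.0588; B=V−Δ·S=-135.9132
Node (1,1) S=228.2000: V=(p*·319.4800+(1−p*)·164.3040)/1.28=228.2000; Δ=(319.4800−164.3040)/(319.4800−164.3040)=1.0000; B=V−Δ·S=0.0000
Node (0,0) S=163.0000: V=(p*·228.2000+(1−p*)·105.7103)/1.28=161.3939; Δ=(228.2000−105.7103)/(228.2000−117.3600)=1.1051; B=V−Δ·S=-18.7380
Check: Δ(0,0)·S0 + B(0,0) = 161.3939 = V0.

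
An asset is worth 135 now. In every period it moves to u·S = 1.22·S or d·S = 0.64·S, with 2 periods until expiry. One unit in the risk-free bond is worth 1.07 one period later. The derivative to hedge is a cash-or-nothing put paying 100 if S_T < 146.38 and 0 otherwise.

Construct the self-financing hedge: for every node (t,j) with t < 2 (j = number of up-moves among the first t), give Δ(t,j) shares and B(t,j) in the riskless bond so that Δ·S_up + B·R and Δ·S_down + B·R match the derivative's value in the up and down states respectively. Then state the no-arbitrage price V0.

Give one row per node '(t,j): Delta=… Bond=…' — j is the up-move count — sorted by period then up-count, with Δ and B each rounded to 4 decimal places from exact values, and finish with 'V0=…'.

(0,0): Delta=-0.8849 Bond=158.7976
(1,0): Delta=0.0000 Bond=93.4579
(1,1): Delta=-1.0468 Bond=196.5840
V0=39.3359

The replicating-portfolio and risk-neutral prices coincide; use p* = (1.07−0.64)/(1.22−0.64) = 0.7414 for the latter.
Payoff layer (t=2): V(2,0)=100.0000, V(2,1)=100.0000, V(2,2)=0.0000
Node (1,0) S=86.4000: V=(p*·100.0000+(1−p*)·100.0000)/1.07=93.4579; Δ=(100.0000−100.0000)/(105.4080−55.2960)=0.0000; B=V−Δ·S=93.4579
Node (1,1) S=164.7000: V=(p*·0.0000+(1−p*)·100.0000)/1.07=24.1702; Δ=(0.0000−100.0000)/(200.9340−105.4080)=-1.0468; B=V−Δ·S=196.5840
Node (0,0) S=135.0000: V=(p*·24.1702+(1−p*)·93.4579)/1.07=39.3359; Δ=(24.1702−93.4579)/(164.7000−86.4000)=-0.8849; B=V−Δ·S=158.7976
The time-0 hedge costs 39.3359, which is the no-arbitrage price.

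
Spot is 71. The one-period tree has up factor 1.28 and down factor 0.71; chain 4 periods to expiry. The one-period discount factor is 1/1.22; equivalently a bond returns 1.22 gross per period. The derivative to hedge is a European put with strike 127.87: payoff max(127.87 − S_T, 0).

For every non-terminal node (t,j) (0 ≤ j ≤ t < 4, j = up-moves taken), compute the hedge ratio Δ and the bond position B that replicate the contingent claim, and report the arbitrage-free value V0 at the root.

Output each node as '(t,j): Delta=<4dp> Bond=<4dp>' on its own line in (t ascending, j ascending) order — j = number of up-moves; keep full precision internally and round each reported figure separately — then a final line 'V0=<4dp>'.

The replicating-portfolio and risk-neutral prices coincide; use p* = (1.22−0.71)/(1.28−0.71) = 0.8947 for the latter.
Payoff layer (t=4): V(4,0)=109.8277, V(4,1)=95.3430, V(4,2)=69.2299, V(4,3)=22.1526, V(4,4)=0.0000
  t=3,j=0: stock 25.4117 → up 32.5270 (V=95.3430), down 18.0423 (V=109.8277). Price 79.3998; hedge Δ=-1.0000, bond B=104.8115.
  t=3,j=1: stock 45.8126 → up 58.6401 (V=69.2299), down 32.5270 (V=95.3430). Price 58.9989; hedge Δ=-1.0000, bond B=104.8115.
  t=3,j=2: stock 82.5917 → up 105.7174 (V=22.1526), down 58.6401 (V=69.2299). Price 22.2197; hedge Δ=-1.0000, bond B=104.8115.
  t=3,j=3: stock 148.8978 → up 190.5892 (V=0.0000), down 105.7174 (V=22.1526). Price 1.9114; hedge Δ=-0.2610, bond B=40.7755.
  t=2,j=0: stock 35.7911 → up 45.8126 (V=58.9989), down 25.4117 (V=79.3998). Price 50.1199; hedge Δ=-1.0000, bond B=85.9110.
  t=2,j=1: stock 64.5248 → up 82.5917 (V=22.2197), down 45.8126 (V=58.9989). Price 21.3862; hedge Δ=-1.0000, bond B=85.9110.
  t=2,j=2: stock 116.3264 → up 148.8978 (V=1.9114), down 82.5917 (V=22.2197). Price 3.3189; hedge Δ=-0.3063, bond B=38.9477.
  t=1,j=0: stock 50.4100 → up 64.5248 (V=21.3862), down 35.7911 (V=50.1199). Price 20.0089; hedge Δ=-1.0000, bond B=70.4189.
  t=1,j=1: stock 90.8800 → up 116.3264 (V=3.3189), down 64.5248 (V=21.3862). Price 4.2793; hedge Δ=-0.3488, bond B=35.9764.
  t=0,j=0: stock 71.0000 → up 90.8800 (V=4.2793), down 50.4100 (V=20.0089). Price 4.8648; hedge Δ=-0.3887, bond B=32.4606.
The time-0 hedge costs 4.8648, which is the no-arbitrage price.

(0,0): Delta=-0.3887 Bond=32.4606
(1,0): Delta=-1.0000 Bond=70.4189
(1,1): Delta=-0.3488 Bond=35.9764
(2,0): Delta=-1.0000 Bond=85.9110
(2,1): Delta=-1.0000 Bond=85.9110
(2,2): Delta=-0.3063 Bond=38.9477
(3,0): Delta=-1.0000 Bond=104.8115
(3,1): Delta=-1.0000 Bond=104.8115
(3,2): Delta=-1.0000 Bond=104.8115
(3,3): Delta=-0.2610 Bond=40.7755
V0=4.8648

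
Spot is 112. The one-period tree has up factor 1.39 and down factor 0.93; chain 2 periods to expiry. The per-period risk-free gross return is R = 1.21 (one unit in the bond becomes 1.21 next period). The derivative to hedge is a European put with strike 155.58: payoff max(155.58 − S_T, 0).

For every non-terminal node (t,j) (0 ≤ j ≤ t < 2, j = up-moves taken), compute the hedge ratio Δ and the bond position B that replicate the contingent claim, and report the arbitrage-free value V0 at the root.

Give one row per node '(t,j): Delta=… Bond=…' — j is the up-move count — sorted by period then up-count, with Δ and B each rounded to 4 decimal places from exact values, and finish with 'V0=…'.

The replicating-portfolio and risk-neutral prices coincide; use p* = (1.21−0.93)/(1.39−0.93) = 0.6087 for the latter.
Terminal values V(2,·): V(2,0)=58.7112, V(2,1)=10.7976, V(2,2)=0.0000
Node (1,0) S=104.1600: V=(p*·10.7976+(1−p*)·58.7112)/1.21=24.4185; Δ=(10.7976−58.7112)/(144.7824−96.8688)=-1.0000; B=V−Δ·S=128.5785
Node (1,1) S=155.6800: V=(p*·0.0000+(1−p*)·10.7976)/1.21=3.4919; Δ=(0.0000−10.7976)/(216.3952−144.7824)=-0.1508; B=V−Δ·S=26.9649
Node (0,0) S=112.0000: V=(p*·3.4919+(1−p*)·24.4185)/1.21=9.6533; Δ=(3.4919−24.4185)/(155.6800−104.1600)=-0.4062; B=V−Δ·S=55.1461
Self-financing check: at every node Δ·S+B equals the discounted successor values.

(0,0): Delta=-0.4062 Bond=55.1461
(1,0): Delta=-1.0000 Bond=128.5785
(1,1): Delta=-0.1508 Bond=26.9649
V0=9.6533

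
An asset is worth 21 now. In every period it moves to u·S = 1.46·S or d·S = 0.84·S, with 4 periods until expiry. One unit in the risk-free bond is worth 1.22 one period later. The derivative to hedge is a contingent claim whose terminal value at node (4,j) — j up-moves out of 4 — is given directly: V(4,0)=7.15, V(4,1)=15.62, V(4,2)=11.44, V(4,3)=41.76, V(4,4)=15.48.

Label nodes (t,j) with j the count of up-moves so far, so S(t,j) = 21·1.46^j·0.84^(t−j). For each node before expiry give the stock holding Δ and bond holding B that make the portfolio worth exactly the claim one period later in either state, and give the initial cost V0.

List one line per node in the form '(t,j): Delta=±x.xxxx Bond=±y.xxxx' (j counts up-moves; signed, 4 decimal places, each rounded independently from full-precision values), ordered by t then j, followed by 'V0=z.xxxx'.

(0,0): Delta=0.2756 Bond=4.7378
(1,0): Delta=0.6558 Bond=-0.9268
(1,1): Delta=0.1374 Bond=10.0161
(2,0): Delta=0.0640 Bond=7.6392
(2,1): Delta=0.8709 Bond=-6.6696
(2,2): Delta=-0.1291 Bond=24.1496
(3,0): Delta=1.0976 Bond=-3.5455
(3,1): Delta=-0.3116 Bond=17.4453
(3,2): Delta=1.3006 Bond=-24.2940
(3,3): Delta=-0.6486 Bond=63.4141
V0=10.5253

The replicating-portfolio and risk-neutral prices coincide; use p* = (1.22−0.84)/(1.46−0.84) = 0.6129 for the latter.
Payoff layer (t=4): V(4,0)=7.1500, V(4,1)=15.6200, V(4,2)=11.4400, V(4,3)=41.7600, V(4,4)=15.4800
  t=3,j=0: stock 12.4468 → up 18.1723 (V=15.6200), down 10.4553 (V=7.1500). Price 10.1158; hedge Δ=1.0976, bond B=-3.5455.
  t=3,j=1: stock 21.6337 → up 31.5852 (V=11.4400), down 18.1723 (V=15.6200). Price 10.7033; hedge Δ=-0.3116, bond B=17.4453.
  t=3,j=2: stock 37.6014 → up 54.8981 (V=41.7600), down 31.5852 (V=11.4400). Price 24.6092; hedge Δ=1.3006, bond B=-24.2940.
  t=3,j=3: stock 65.3549 → up 95.4181 (V=15.4800), down 54.8981 (V=41.7600). Price 21.0270; hedge Δ=-0.6486, bond B=63.4141.
  t=2,j=0: stock 14.8176 → up 21.6337 (V=10.7033), down 12.4468 (V=10.1158). Price 8.5868; hedge Δ=0.0640, bond B=7.6392.
  t=2,j=1: stock 25.7544 → up 37.6014 (V=24.6092), down 21.6337 (V=10.7033). Price 15.7592; hedge Δ=0.8709, bond B=-6.6696.
  t=2,j=2: stock 44.7636 → up 65.3549 (V=21.0270), down 37.6014 (V=24.6092). Price 18.3718; hedge Δ=-0.1291, bond B=24.1496.
  t=1,j=0: stock 17.6400 → up 25.7544 (V=15.7592), down 14.8176 (V=8.5868). Price 10.6417; hedge Δ=0.6558, bond B=-0.9268.
  t=1,j=1: stock 30.6600 → up 44.7636 (V=18.3718), down 25.7544 (V=15.7592). Price 14.2299; hedge Δ=0.1374, bond B=10.0161.
  t=0,j=0: stock 21.0000 → up 30.6600 (V=14.2299), down 17.6400 (V=10.6417). Price 10.5253; hedge Δ=0.2756, bond B=4.7378.
Self-financing check: at every node Δ·S+B equals the discounted successor values.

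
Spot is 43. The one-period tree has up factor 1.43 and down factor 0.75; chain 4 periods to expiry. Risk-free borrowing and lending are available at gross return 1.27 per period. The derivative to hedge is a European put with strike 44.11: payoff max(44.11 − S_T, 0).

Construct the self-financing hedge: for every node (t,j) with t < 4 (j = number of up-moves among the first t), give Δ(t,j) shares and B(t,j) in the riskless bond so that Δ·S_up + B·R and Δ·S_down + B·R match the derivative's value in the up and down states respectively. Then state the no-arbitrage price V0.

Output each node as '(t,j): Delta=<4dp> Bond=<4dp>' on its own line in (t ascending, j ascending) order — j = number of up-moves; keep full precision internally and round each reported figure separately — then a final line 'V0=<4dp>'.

The replicating-portfolio and risk-neutral prices coincide; use p* = (1.27−0.75)/(1.43−0.75) = 0.7647 for the latter.
Payoff layer (t=4): V(4,0)=30.5045, V(4,1)=18.1689, V(4,2)=0.0000, V(4,3)=0.0000, V(4,4)=0.0000
Node (3,0) S=18.1406: V=(p*·18.1689+(1−p*)·30.5045)/1.27=16.5917; Δ=(18.1689−30.5045)/(25.9411−13.6055)=-1.0000; B=V−Δ·S=34.7323
Node (3,1) S=34.5881: V=(p*·0.0000+(1−p*)·18.1689)/1.27=3.3662; Δ=(0.0000−18.1689)/(49.4610−25.9411)=-0.7725; B=V−Δ·S=30.0852
Node (3,2) S=65.9480: V=(p*·0.0000+(1−p*)·0.0000)/1.27=0.0000; Δ=(0.0000−0.0000)/(94.3057−49.4610)=0.0000; B=V−Δ·S=0.0000
Node (3,3) S=125.7409: V=(p*·0.0000+(1−p*)·0.0000)/1.27=0.0000; Δ=(0.0000−0.0000)/(179.8095−94.3057)=0.0000; B=V−Δ·S=0.0000
Node (2,0) S=24.1875: V=(p*·3.3662+(1−p*)·16.5917)/1.27=5.1008; Δ=(3.3662−16.5917)/(34.5881−18.1406)=-0.8041; B=V−Δ·S=24.5501
Node (2,1) S=46.1175: V=(p*·0.0000+(1−p*)·3.3662)/1.27=0.6237; Δ=(0.0000−3.3662)/(65.9480−34.5881)=-0.1073; B=V−Δ·S=5.5739
Node (2,2) S=87.9307: V=(p*·0.0000+(1−p*)·0.0000)/1.27=0.0000; Δ=(0.0000−0.0000)/(125.7409−65.9480)=0.0000; B=V−Δ·S=0.0000
Node (1,0) S=32.2500: V=(p*·0.6237+(1−p*)·5.1008)/1.27=1.3206; Δ=(0.6237−5.1008)/(46.1175−24.1875)=-0.2042; B=V−Δ·S=7.9046
Node (1,1) S=61.4900: V=(p*·0.0000+(1−p*)·0.6237)/1.27=0.1155; Δ=(0.0000−0.6237)/(87.9307−46.1175)=-0.0149; B=V−Δ·S=1.0327
Node (0,0) S=43.0000: V=(p*·0.1155+(1−p*)·1.3206)/1.27=0.3142; Δ=(0.1155−1.3206)/(61.4900−32.2500)=-0.0412; B=V−Δ·S=2.0863
Each (Δ,B) replicates both successor values, so the strategy is self-financing and V0 is arbitrage-free.

(0,0): Delta=-0.0412 Bond=2.0863
(1,0): Delta=-0.2042 Bond=7.9046
(1,1): Delta=-0.0149 Bond=1.0327
(2,0): Delta=-0.8041 Bond=24.5501
(2,1): Delta=-0.1073 Bond=5.5739
(2,2): Delta=0.0000 Bond=0.0000
(3,0): Delta=-1.0000 Bond=34.7323
(3,1): Delta=-0.7725 Bond=30.0852
(3,2): Delta=0.0000 Bond=0.0000
(3,3): Delta=0.0000 Bond=0.0000
V0=0.3142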